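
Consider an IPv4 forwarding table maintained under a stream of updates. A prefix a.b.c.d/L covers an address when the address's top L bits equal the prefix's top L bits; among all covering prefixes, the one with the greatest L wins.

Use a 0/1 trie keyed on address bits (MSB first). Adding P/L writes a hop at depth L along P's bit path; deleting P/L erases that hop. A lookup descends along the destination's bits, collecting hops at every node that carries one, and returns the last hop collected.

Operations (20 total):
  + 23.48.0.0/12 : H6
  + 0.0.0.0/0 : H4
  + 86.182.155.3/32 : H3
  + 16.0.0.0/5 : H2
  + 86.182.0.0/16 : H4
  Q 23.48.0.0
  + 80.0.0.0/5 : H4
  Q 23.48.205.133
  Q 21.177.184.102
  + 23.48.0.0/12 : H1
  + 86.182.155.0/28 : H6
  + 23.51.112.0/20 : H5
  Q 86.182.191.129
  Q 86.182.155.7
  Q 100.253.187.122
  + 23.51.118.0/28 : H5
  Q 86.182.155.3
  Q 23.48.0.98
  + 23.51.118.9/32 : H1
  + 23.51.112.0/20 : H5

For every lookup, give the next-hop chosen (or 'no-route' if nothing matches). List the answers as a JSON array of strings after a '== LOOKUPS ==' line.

Trace:
  + 23.48.0.0/12 (H6) depth=12
  + 0.0.0.0/0 (H4) depth=0
  + 86.182.155.3/32 (H3) depth=32
  + 16.0.0.0/5 (H2) depth=5
  + 86.182.0.0/16 (H4) depth=16
  ? 23.48.0.0  path d0:H4→d1:-→d2:-→d3:-→d4:-→d5:H2→d6:-→d7:-→d8:-→d9:-→d10:-→d11:-→d12:H6  best=H6
  + 80.0.0.0/5 (H4) depth=5
  ? 23.48.205.133  path d0:H4→d1:-→d2:-→d3:-→d4:-→d5:H2→d6:-→d7:-→d8:-→d9:-→d10:-→d11:-→d12:H6  best=H6
  ? 21.177.184.102  path d0:H4→d1:-→d2:-→d3:-→d4:-→d5:H2→d6:-  best=H2
  + 23.48.0.0/12 (H1) depth=12
  + 86.182.155.0/28 (H6) depth=28
  + 23.51.112.0/20 (H5) depth=20
  ? 86.182.191.129  path d0:H4→d1:-→d2:-→d3:-→d4:-→d5:H4→d6:-→d7:-→d8:-→d9:-→d10:-→d11:-→d12:-→d13:-→d14:-→d15:-→d16:H4→d17:-→d18:-  best=H4
  ? 86.182.155.7  path d0:H4→d1:-→d2:-→d3:-→d4:-→d5:H4→d6:-→d7:-→d8:-→d9:-→d10:-→d11:-→d12:-→d13:-→d14:-→d15:-→d16:H4→d17:-→d18:-→d19:-→d20:-→d21:-→d22:-→d23:-→d24:-→d25:-→d26:-→d27:-→d28:H6→d29:-  best=H6
  ? 100.253.187.122  path d0:H4→d1:-→d2:-  best=H4
  + 23.51.118.0/28 (H5) depth=28
  ? 86.182.155.3  path d0:H4→d1:-→d2:-→d3:-→d4:-→d5:H4→d6:-→d7:-→d8:-→d9:-→d10:-→d11:-→d12:-→d13:-→d14:-→d15:-→d16:H4→d17:-→d18:-→d19:-→d20:-→d21:-→d22:-→d23:-→d24:-→d25:-→d26:-→d27:-→d28:H6→d29:-→d30:-→d31:-→d32:H3  best=H3
  ? 23.48.0.98  path d0:H4→d1:-→d2:-→d3:-→d4:-→d5:H2→d6:-→d7:-→d8:-→d9:-→d10:-→d11:-→d12:H1→d13:-→d14:-  best=H1
  + 23.51.118.9/32 (H1) depth=32
  + 23.51.112.0/20 (H5) depth=20

== LOOKUPS ==
["H6","H6","H2","H4","H6","H4","H3","H1"]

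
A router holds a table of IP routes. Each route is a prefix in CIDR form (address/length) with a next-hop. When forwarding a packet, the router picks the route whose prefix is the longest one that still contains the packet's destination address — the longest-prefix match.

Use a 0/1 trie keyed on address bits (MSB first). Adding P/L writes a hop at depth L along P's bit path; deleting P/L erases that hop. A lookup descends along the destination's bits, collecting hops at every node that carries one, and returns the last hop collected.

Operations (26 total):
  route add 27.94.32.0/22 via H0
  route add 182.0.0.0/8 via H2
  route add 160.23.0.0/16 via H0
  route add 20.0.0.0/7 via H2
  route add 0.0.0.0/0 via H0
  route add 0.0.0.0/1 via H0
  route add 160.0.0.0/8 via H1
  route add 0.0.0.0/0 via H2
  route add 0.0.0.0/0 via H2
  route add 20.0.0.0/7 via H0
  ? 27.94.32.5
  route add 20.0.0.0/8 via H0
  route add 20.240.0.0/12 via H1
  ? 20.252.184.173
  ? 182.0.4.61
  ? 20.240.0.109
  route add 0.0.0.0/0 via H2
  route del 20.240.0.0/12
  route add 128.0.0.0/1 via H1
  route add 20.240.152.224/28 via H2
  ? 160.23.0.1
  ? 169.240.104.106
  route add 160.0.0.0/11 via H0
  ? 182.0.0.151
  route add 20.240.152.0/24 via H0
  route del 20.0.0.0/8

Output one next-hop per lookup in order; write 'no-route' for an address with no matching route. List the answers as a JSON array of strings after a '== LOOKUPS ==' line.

Trace:
  add 27.94.32.0/22 -> H0 at depth 22
  add 182.0.0.0/8 -> H2 at depth 8
  add 160.23.0.0/16 -> H0 at depth 16
  add 20.0.0.0/7 -> H2 at depth 7
  add 0.0.0.0/0 -> H0 at depth 0
  add 0.0.0.0/1 -> H0 at depth 1
  add 160.0.0.0/8 -> H1 at depth 8
  add 0.0.0.0/0 -> H2 at depth 0
  add 0.0.0.0/0 -> H2 at depth 0
  add 20.0.0.0/7 -> H0 at depth 7
  Q 27.94.32.5: descend 0001101101011110001000 ; hops seen [H2,H0,H0] ; pick H0
  add 20.0.0.0/8 -> H0 at depth 8
  add 20.240.0.0/12 -> H1 at depth 12
  Q 20.252.184.173: descend 000101001111 ; hops seen [H2,H0,H0,H0,H1] ; pick H1
  Q 182.0.4.61: descend 10110110 ; hops seen [H2,H2] ; pick H2
  Q 20.240.0.109: descend 000101001111 ; hops seen [H2,H0,H0,H0,H1] ; pick H1
  add 0.0.0.0/0 -> H2 at depth 0
  - 20.240.0.0/12 clear@12
  add 128.0.0.0/1 -> H1 at depth 1
  add 20.240.152.224/28 -> H2 at depth 28
  Q 160.23.0.1: descend 1010000000010111 ; hops seen [H2,H1,H1,H0] ; pick H0
  Q 169.240.104.106: descend 1010 ; hops seen [H2,H1] ; pick H1
  add 160.0.0.0/11 -> H0 at depth 11
  Q 182.0.0.151: descend 10110110 ; hops seen [H2,H1,H2] ; pick H2
  add 20.240.152.0/24 -> H0 at depth 24
  - 20.0.0.0/8 clear@8

== LOOKUPS ==
["H0","H1","H2","H1","H0","H1","H2"]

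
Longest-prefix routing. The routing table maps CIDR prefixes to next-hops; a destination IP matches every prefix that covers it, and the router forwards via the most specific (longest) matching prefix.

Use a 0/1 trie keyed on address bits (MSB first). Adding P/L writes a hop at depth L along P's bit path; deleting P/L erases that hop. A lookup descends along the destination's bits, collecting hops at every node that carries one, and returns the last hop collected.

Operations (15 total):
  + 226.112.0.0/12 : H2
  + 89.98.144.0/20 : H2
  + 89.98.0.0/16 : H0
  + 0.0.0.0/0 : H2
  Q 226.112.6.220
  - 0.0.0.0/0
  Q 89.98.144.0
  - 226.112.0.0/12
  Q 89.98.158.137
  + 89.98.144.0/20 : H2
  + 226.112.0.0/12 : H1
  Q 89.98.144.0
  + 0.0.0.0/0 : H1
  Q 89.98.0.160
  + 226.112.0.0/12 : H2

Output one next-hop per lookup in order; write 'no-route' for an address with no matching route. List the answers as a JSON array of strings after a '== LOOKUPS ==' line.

Apply in order:
  + 226.112.0.0/12 (H2) depth=12
  + 89.98.144.0/20 (H2) depth=20
  + 89.98.0.0/16 (H0) depth=16
  + 0.0.0.0/0 (H2) depth=0
  Q 226.112.6.220: descend 111000100111 ; hops seen [H2,H2] ; pick H2
  del 0.0.0.0/0 (clear depth 0)
  Q 89.98.144.0: descend 01011001011000101001 ; hops seen [H0,H2] ; pick H2
  del 226.112.0.0/12 (clear depth 12)
  Q 89.98.158.137: descend 01011001011000101001 ; hops seen [H0,H2] ; pick H2
  + 89.98.144.0/20 (H2) depth=20
  + 226.112.0.0/12 (H1) depth=12
  Q 89.98.144.0: descend 01011001011000101001 ; hops seen [H0,H2] ; pick H2
  + 0.0.0.0/0 (H1) depth=0
  Q 89.98.0.160: descend 0101100101100010 ; hops seen [H1,H0] ; pick H0
  + 226.112.0.0/12 (H2) depth=12

== LOOKUPS ==
["H2","H2","H2","H2","H0"]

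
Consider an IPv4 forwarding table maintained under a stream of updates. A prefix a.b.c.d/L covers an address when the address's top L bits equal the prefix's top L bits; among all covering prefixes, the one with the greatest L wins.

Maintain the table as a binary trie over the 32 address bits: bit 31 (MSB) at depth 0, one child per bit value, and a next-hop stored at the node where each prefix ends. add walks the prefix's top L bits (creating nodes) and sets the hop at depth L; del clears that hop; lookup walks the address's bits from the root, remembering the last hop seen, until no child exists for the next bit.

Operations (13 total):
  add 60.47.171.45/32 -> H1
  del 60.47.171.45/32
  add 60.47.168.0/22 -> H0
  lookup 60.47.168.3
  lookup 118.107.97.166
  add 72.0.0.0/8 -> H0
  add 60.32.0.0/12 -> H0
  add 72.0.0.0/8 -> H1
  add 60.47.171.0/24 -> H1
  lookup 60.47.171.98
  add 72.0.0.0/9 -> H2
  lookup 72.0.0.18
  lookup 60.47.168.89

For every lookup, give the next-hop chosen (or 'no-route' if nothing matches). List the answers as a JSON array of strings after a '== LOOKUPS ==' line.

Apply in order:
  add 60.47.171.45/32 -> H1 at depth 32
  - 60.47.171.45/32 clear@32
  add 60.47.168.0/22 -> H0 at depth 22
  ? 60.47.168.3  path d0:-→d1:-→d2:-→d3:-→d4:-→d5:-→d6:-→d7:-→d8:-→d9:-→d10:-→d11:-→d12:-→d13:-→d14:-→d15:-→d16:-→d17:-→d18:-→d19:-→d20:-→d21:-→d22:H0  best=H0
  ? 118.107.97.166  path d0:-→d1:-  best=no-route
  add 72.0.0.0/8 -> H0 at depth 8
  add 60.32.0.0/12 -> H0 at depth 12
  add 72.0.0.0/8 -> H1 at depth 8
  add 60.47.171.0/24 -> H1 at depth 24
  ? 60.47.171.98  path d0:-→d1:-→d2:-→d3:-→d4:-→d5:-→d6:-→d7:-→d8:-→d9:-→d10:-→d11:-→d12:H0→d13:-→d14:-→d15:-→d16:-→d17:-→d18:-→d19:-→d20:-→d21:-→d22:H0→d23:-→d24:H1→d25:-  best=H1
  add 72.0.0.0/9 -> H2 at depth 9
  ? 72.0.0.18  path d0:-→d1:-→d2:-→d3:-→d4:-→d5:-→d6:-→d7:-→d8:H1→d9:H2  best=H2
  ? 60.47.168.89  path d0:-→d1:-→d2:-→d3:-→d4:-→d5:-→d6:-→d7:-→d8:-→d9:-→d10:-→d11:-→d12:H0→d13:-→d14:-→d15:-→d16:-→d17:-→d18:-→d19:-→d20:-→d21:-→d22:H0  best=H0

== LOOKUPS ==
["H0","no-route","H1","H2","H0"]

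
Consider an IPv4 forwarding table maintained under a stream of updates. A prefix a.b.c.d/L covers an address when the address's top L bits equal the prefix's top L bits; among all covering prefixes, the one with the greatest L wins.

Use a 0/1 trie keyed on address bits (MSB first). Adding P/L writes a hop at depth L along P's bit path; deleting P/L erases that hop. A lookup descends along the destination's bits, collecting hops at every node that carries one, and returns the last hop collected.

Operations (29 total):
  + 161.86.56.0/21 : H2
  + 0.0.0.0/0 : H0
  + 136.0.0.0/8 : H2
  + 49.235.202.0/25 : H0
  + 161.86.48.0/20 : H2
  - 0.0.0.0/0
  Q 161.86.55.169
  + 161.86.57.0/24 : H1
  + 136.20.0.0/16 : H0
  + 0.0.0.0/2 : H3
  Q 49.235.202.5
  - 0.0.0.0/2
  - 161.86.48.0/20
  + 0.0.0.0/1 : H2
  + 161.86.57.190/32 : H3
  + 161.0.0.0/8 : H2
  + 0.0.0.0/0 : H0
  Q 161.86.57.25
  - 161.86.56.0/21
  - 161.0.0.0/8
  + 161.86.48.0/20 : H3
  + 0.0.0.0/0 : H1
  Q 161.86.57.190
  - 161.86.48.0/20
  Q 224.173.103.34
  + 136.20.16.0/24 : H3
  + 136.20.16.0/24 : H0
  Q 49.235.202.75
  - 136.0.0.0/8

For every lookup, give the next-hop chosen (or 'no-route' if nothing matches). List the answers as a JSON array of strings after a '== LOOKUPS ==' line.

Trace:
  + 161.86.56.0/21 (H2) depth=21
  + 0.0.0.0/0 (H0) depth=0
  + 136.0.0.0/8 (H2) depth=8
  + 49.235.202.0/25 (H0) depth=25
  + 161.86.48.0/20 (H2) depth=20
  del 0.0.0.0/0 (clear depth 0)
  Q 161.86.55.169: descend 10100001010101100011 ; hops seen [H2] ; pick H2
  + 161.86.57.0/24 (H1) depth=24
  + 136.20.0.0/16 (H0) depth=16
  + 0.0.0.0/2 (H3) depth=2
  Q 49.235.202.5: descend 0011000111101011110010100 ; hops seen [H3,H0] ; pick H0
  del 0.0.0.0/2 (clear depth 2)
  del 161.86.48.0/20 (clear depth 20)
  + 0.0.0.0/1 (H2) depth=1
  + 161.86.57.190/32 (H3) depth=32
  + 161.0.0.0/8 (H2) depth=8
  + 0.0.0.0/0 (H0) depth=0
  Q 161.86.57.25: descend 101000010101011000111001 ; hops seen [H0,H2,H2,H1] ; pick H1
  del 161.86.56.0/21 (clear depth 21)
  del 161.0.0.0/8 (clear depth 8)
  + 161.86.48.0/20 (H3) depth=20
  + 0.0.0.0/0 (H1) depth=0
  Q 161.86.57.190: descend 10100001010101100011100110111110 ; hops seen [H1,H3,H1,H3] ; pick H3
  del 161.86.48.0/20 (clear depth 20)
  Q 224.173.103.34: descend 1 ; hops seen [H1] ; pick H1
  + 136.20.16.0/24 (H3) depth=24
  + 136.20.16.0/24 (H0) depth=24
  Q 49.235.202.75: descend 0011000111101011110010100 ; hops seen [H1,H2,H0] ; pick H0
  del 136.0.0.0/8 (clear depth 8)

== LOOKUPS ==
["H2","H0","H1","H3","H1","H0"]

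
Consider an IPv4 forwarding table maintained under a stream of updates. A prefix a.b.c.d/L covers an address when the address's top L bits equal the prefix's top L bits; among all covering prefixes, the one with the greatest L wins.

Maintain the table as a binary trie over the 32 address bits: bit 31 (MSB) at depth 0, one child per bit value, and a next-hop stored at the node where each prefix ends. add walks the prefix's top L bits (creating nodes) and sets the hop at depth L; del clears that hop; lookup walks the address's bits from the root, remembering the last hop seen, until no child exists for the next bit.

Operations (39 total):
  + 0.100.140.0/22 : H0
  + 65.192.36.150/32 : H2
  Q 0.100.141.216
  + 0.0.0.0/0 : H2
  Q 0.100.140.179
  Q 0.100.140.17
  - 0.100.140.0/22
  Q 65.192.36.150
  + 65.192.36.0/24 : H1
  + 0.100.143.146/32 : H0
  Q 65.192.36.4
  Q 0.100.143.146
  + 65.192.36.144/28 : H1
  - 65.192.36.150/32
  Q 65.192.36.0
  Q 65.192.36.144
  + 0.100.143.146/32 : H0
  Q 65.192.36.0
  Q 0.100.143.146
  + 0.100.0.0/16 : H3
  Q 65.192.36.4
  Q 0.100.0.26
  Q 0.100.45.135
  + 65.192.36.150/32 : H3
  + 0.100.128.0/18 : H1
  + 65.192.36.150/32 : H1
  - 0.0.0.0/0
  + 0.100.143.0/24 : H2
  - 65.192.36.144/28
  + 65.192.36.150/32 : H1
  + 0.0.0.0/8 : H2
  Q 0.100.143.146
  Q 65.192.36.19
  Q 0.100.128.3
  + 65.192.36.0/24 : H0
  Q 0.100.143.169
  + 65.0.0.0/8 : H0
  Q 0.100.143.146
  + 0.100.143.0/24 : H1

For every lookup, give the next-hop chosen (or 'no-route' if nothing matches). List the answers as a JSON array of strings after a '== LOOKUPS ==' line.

Trace:
  + 0.100.140.0/22 (H0) depth=22
  + 65.192.36.150/32 (H2) depth=32
  ? 0.100.141.216  path d0:-→d1:-→d2:-→d3:-→d4:-→d5:-→d6:-→d7:-→d8:-→d9:-→d10:-→d11:-→d12:-→d13:-→d14:-→d15:-→d16:-→d17:-→d18:-→d19:-→d20:-→d21:-→d22:H0  best=H0
  + 0.0.0.0/0 (H2) depth=0
  ? 0.100.140.179  path d0:H2→d1:-→d2:-→d3:-→d4:-→d5:-→d6:-→d7:-→d8:-→d9:-→d10:-→d11:-→d12:-→d13:-→d14:-→d15:-→d16:-→d17:-→d18:-→d19:-→d20:-→d21:-→d22:H0  best=H0
  ? 0.100.140.17  path d0:H2→d1:-→d2:-→d3:-→d4:-→d5:-→d6:-→d7:-→d8:-→d9:-→d10:-→d11:-→d12:-→d13:-→d14:-→d15:-→d16:-→d17:-→d18:-→d19:-→d20:-→d21:-→d22:H0  best=H0
  del 0.100.140.0/22 (clear depth 22)
  ? 65.192.36.150  path d0:H2→d1:-→d2:-→d3:-→d4:-→d5:-→d6:-→d7:-→d8:-→d9:-→d10:-→d11:-→d12:-→d13:-→d14:-→d15:-→d16:-→d17:-→d18:-→d19:-→d20:-→d21:-→d22:-→d23:-→d24:-→d25:-→d26:-→d27:-→d28:-→d29:-→d30:-→d31:-→d32:H2  best=H2
  + 65.192.36.0/24 (H1) depth=24
  + 0.100.143.146/32 (H0) depth=32
  ? 65.192.36.4  path d0:H2→d1:-→d2:-→d3:-→d4:-→d5:-→d6:-→d7:-→d8:-→d9:-→d10:-→d11:-→d12:-→d13:-→d14:-→d15:-→d16:-→d17:-→d18:-→d19:-→d20:-→d21:-→d22:-→d23:-→d24:H1  best=H1
  ? 0.100.143.146  path d0:H2→d1:-→d2:-→d3:-→d4:-→d5:-→d6:-→d7:-→d8:-→d9:-→d10:-→d11:-→d12:-→d13:-→d14:-→d15:-→d16:-→d17:-→d18:-→d19:-→d20:-→d21:-→d22:-→d23:-→d24:-→d25:-→d26:-→d27:-→d28:-→d29:-→d30:-→d31:-→d32:H0  best=H0
  + 65.192.36.144/28 (H1) depth=28
  del 65.192.36.150/32 (clear depth 32)
  ? 65.192.36.0  path d0:H2→d1:-→d2:-→d3:-→d4:-→d5:-→d6:-→d7:-→d8:-→d9:-→d10:-→d11:-→d12:-→d13:-→d14:-→d15:-→d16:-→d17:-→d18:-→d19:-→d20:-→d21:-→d22:-→d23:-→d24:H1  best=H1
  ? 65.192.36.144  path d0:H2→d1:-→d2:-→d3:-→d4:-→d5:-→d6:-→d7:-→d8:-→d9:-→d10:-→d11:-→d12:-→d13:-→d14:-→d15:-→d16:-→d17:-→d18:-→d19:-→d20:-→d21:-→d22:-→d23:-→d24:H1→d25:-→d26:-→d27:-→d28:H1→d29:-  best=H1
  + 0.100.143.146/32 (H0) depth=32
  ? 65.192.36.0  path d0:H2→d1:-→d2:-→d3:-→d4:-→d5:-→d6:-→d7:-→d8:-→d9:-→d10:-→d11:-→d12:-→d13:-→d14:-→d15:-→d16:-→d17:-→d18:-→d19:-→d20:-→d21:-→d22:-→d23:-→d24:H1  best=H1
  ? 0.100.143.146  path d0:H2→d1:-→d2:-→d3:-→d4:-→d5:-→d6:-→d7:-→d8:-→d9:-→d10:-→d11:-→d12:-→d13:-→d14:-→d15:-→d16:-→d17:-→d18:-→d19:-→d20:-→d21:-→d22:-→d23:-→d24:-→d25:-→d26:-→d27:-→d28:-→d29:-→d30:-→d31:-→d32:H0  best=H0
  + 0.100.0.0/16 (H3) depth=16
  ? 65.192.36.4  path d0:H2→d1:-→d2:-→d3:-→d4:-→d5:-→d6:-→d7:-→d8:-→d9:-→d10:-→d11:-→d12:-→d13:-→d14:-→d15:-→d16:-→d17:-→d18:-→d19:-→d20:-→d21:-→d22:-→d23:-→d24:H1  best=H1
  ? 0.100.0.26  path d0:H2→d1:-→d2:-→d3:-→d4:-→d5:-→d6:-→d7:-→d8:-→d9:-→d10:-→d11:-→d12:-→d13:-→d14:-→d15:-→d16:H3  best=H3
  ? 0.100.45.135  path d0:H2→d1:-→d2:-→d3:-→d4:-→d5:-→d6:-→d7:-→d8:-→d9:-→d10:-→d11:-→d12:-→d13:-→d14:-→d15:-→d16:H3  best=H3
  + 65.192.36.150/32 (H3) depth=32
  + 0.100.128.0/18 (H1) depth=18
  + 65.192.36.150/32 (H1) depth=32
  del 0.0.0.0/0 (clear depth 0)
  + 0.100.143.0/24 (H2) depth=24
  del 65.192.36.144/28 (clear depth 28)
  + 65.192.36.150/32 (H1) depth=32
  + 0.0.0.0/8 (H2) depth=8
  ? 0.100.143.146  path d0:-→d1:-→d2:-→d3:-→d4:-→d5:-→d6:-→d7:-→d8:H2→d9:-→d10:-→d11:-→d12:-→d13:-→d14:-→d15:-→d16:H3→d17:-→d18:H1→d19:-→d20:-→d21:-→d22:-→d23:-→d24:H2→d25:-→d26:-→d27:-→d28:-→d29:-→d30:-→d31:-→d32:H0  best=H0
  ? 65.192.36.19  path d0:-→d1:-→d2:-→d3:-→d4:-→d5:-→d6:-→d7:-→d8:-→d9:-→d10:-→d11:-→d12:-→d13:-→d14:-→d15:-→d16:-→d17:-→d18:-→d19:-→d20:-→d21:-→d22:-→d23:-→d24:H1  best=H1
  ? 0.100.128.3  path d0:-→d1:-→d2:-→d3:-→d4:-→d5:-→d6:-→d7:-→d8:H2→d9:-→d10:-→d11:-→d12:-→d13:-→d14:-→d15:-→d16:H3→d17:-→d18:H1→d19:-→d20:-  best=H1
  + 65.192.36.0/24 (H0) depth=24
  ? 0.100.143.169  path d0:-→d1:-→d2:-→d3:-→d4:-→d5:-→d6:-→d7:-→d8:H2→d9:-→d10:-→d11:-→d12:-→d13:-→d14:-→d15:-→d16:H3→d17:-→d18:H1→d19:-→d20:-→d21:-→d22:-→d23:-→d24:H2→d25:-→d26:-  best=H2
  + 65.0.0.0/8 (H0) depth=8
  ? 0.100.143.146  path d0:-→d1:-→d2:-→d3:-→d4:-→d5:-→d6:-→d7:-→d8:H2→d9:-→d10:-→d11:-→d12:-→d13:-→d14:-→d15:-→d16:H3→d17:-→d18:H1→d19:-→d20:-→d21:-→d22:-→d23:-→d24:H2→d25:-→d26:-→d27:-→d28:-→d29:-→d30:-→d31:-→d32:H0  best=H0
  + 0.100.143.0/24 (H1) depth=24

== LOOKUPS ==
["H0","H0","H0","H2","H1","H0","H1","H1","H1","H0","H1","H3","H3","H0","H1","H1","H2","H0"]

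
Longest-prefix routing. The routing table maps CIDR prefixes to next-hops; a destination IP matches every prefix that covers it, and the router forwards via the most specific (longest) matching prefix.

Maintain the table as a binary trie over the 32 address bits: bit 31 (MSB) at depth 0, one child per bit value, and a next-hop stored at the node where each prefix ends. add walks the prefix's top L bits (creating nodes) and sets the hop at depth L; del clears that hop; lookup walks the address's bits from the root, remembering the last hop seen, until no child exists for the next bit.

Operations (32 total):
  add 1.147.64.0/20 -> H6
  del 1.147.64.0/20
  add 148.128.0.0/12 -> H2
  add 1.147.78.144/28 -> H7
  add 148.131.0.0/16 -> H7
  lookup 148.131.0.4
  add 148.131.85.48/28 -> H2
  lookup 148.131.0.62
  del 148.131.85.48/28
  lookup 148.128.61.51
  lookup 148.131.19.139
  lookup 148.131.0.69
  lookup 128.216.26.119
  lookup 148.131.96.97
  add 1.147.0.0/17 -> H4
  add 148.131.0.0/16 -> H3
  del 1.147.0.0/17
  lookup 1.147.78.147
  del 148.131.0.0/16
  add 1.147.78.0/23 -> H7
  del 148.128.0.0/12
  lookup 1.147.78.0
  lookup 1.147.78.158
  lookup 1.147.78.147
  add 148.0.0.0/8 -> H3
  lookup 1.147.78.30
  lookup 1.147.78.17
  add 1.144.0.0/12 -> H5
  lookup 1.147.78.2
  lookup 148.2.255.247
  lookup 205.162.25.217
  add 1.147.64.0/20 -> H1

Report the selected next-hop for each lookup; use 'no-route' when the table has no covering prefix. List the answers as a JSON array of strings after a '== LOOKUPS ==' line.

Apply in order:
  + 1.147.64.0/20 (H6) depth=20
  - 1.147.64.0/20 clear@20
  + 148.128.0.0/12 (H2) depth=12
  + 1.147.78.144/28 (H7) depth=28
  + 148.131.0.0/16 (H7) depth=16
  ? 148.131.0.4  path d0:-→d1:-→d2:-→d3:-→d4:-→d5:-→d6:-→d7:-→d8:-→d9:-→d10:-→d11:-→d12:H2→d13:-→d14:-→d15:-→d16:H7  best=H7
  + 148.131.85.48/28 (H2) depth=28
  ? 148.131.0.62  path d0:-→d1:-→d2:-→d3:-→d4:-→d5:-→d6:-→d7:-→d8:-→d9:-→d10:-→d11:-→d12:H2→d13:-→d14:-→d15:-→d16:H7→d17:-  best=H7
  - 148.131.85.48/28 clear@28
  ? 148.128.61.51  path d0:-→d1:-→d2:-→d3:-→d4:-→d5:-→d6:-→d7:-→d8:-→d9:-→d10:-→d11:-→d12:H2→d13:-→d14:-  best=H2
  ? 148.131.19.139  path d0:-→d1:-→d2:-→d3:-→d4:-→d5:-→d6:-→d7:-→d8:-→d9:-→d10:-→d11:-→d12:H2→d13:-→d14:-→d15:-→d16:H7→d17:-  best=H7
  ? 148.131.0.69  path d0:-→d1:-→d2:-→d3:-→d4:-→d5:-→d6:-→d7:-→d8:-→d9:-→d10:-→d11:-→d12:H2→d13:-→d14:-→d15:-→d16:H7→d17:-  best=H7
  ? 128.216.26.119  path d0:-→d1:-→d2:-→d3:-  best=no-route
  ? 148.131.96.97  path d0:-→d1:-→d2:-→d3:-→d4:-→d5:-→d6:-→d7:-→d8:-→d9:-→d10:-→d11:-→d12:H2→d13:-→d14:-→d15:-→d16:H7→d17:-→d18:-  best=H7
  + 1.147.0.0/17 (H4) depth=17
  + 148.131.0.0/16 (H3) depth=16
  - 1.147.0.0/17 clear@17
  ? 1.147.78.147  path d0:-→d1:-→d2:-→d3:-→d4:-→d5:-→d6:-→d7:-→d8:-→d9:-→d10:-→d11:-→d12:-→d13:-→d14:-→d15:-→d16:-→d17:-→d18:-→d19:-→d20:-→d21:-→d22:-→d23:-→d24:-→d25:-→d26:-→d27:-→d28:H7  best=H7
  - 148.131.0.0/16 clear@16
  + 1.147.78.0/23 (H7) depth=23
  - 148.128.0.0/12 clear@12
  ? 1.147.78.0  path d0:-→d1:-→d2:-→d3:-→d4:-→d5:-→d6:-→d7:-→d8:-→d9:-→d10:-→d11:-→d12:-→d13:-→d14:-→d15:-→d16:-→d17:-→d18:-→d19:-→d20:-→d21:-→d22:-→d23:H7→d24:-  best=H7
  ? 1.147.78.158  path d0:-→d1:-→d2:-→d3:-→d4:-→d5:-→d6:-→d7:-→d8:-→d9:-→d10:-→d11:-→d12:-→d13:-→d14:-→d15:-→d16:-→d17:-→d18:-→d19:-→d20:-→d21:-→d22:-→d23:H7→d24:-→d25:-→d26:-→d27:-→d28:H7  best=H7
  ? 1.147.78.147  path d0:-→d1:-→d2:-→d3:-→d4:-→d5:-→d6:-→d7:-→d8:-→d9:-→d10:-→d11:-→d12:-→d13:-→d14:-→d15:-→d16:-→d17:-→d18:-→d19:-→d20:-→d21:-→d22:-→d23:H7→d24:-→d25:-→d26:-→d27:-→d28:H7  best=H7
  + 148.0.0.0/8 (H3) depth=8
  ? 1.147.78.30  path d0:-→d1:-→d2:-→d3:-→d4:-→d5:-→d6:-→d7:-→d8:-→d9:-→d10:-→d11:-→d12:-→d13:-→d14:-→d15:-→d16:-→d17:-→d18:-→d19:-→d20:-→d21:-→d22:-→d23:H7→d24:-  best=H7
  ? 1.147.78.17  path d0:-→d1:-→d2:-→d3:-→d4:-→d5:-→d6:-→d7:-→d8:-→d9:-→d10:-→d11:-→d12:-→d13:-→d14:-→d15:-→d16:-→d17:-→d18:-→d19:-→d20:-→d21:-→d22:-→d23:H7→d24:-  best=H7
  + 1.144.0.0/12 (H5) depth=12
  ? 1.147.78.2  path d0:-→d1:-→d2:-→d3:-→d4:-→d5:-→d6:-→d7:-→d8:-→d9:-→d10:-→d11:-→d12:H5→d13:-→d14:-→d15:-→d16:-→d17:-→d18:-→d19:-→d20:-→d21:-→d22:-→d23:H7→d24:-  best=H7
  ? 148.2.255.247  path d0:-→d1:-→d2:-→d3:-→d4:-→d5:-→d6:-→d7:-→d8:H3  best=H3
  ? 205.162.25.217  path d0:-→d1:-  best=no-route
  + 1.147.64.0/20 (H1) depth=20

== LOOKUPS ==
["H7","H7","H2","H7","H7","no-route","H7","H7","H7","H7","H7","H7","H7","H7","H3","no-route"]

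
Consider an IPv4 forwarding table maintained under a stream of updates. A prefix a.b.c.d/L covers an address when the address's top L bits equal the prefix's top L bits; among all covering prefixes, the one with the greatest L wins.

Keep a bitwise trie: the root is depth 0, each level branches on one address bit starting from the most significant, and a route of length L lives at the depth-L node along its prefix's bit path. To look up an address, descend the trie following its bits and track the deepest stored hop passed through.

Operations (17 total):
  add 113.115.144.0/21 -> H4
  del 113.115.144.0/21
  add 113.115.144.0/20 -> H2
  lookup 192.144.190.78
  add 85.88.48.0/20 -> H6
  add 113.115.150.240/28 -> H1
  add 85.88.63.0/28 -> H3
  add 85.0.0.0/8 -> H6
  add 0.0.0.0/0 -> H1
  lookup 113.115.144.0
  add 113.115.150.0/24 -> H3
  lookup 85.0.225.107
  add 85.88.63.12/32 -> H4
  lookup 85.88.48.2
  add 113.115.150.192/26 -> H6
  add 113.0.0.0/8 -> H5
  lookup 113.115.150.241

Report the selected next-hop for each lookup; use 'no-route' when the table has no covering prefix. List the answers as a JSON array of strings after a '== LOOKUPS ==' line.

Trace:
  add 113.115.144.0/21 -> H4 at depth 21
  del 113.115.144.0/21 (clear depth 21)
  add 113.115.144.0/20 -> H2 at depth 20
  ? 192.144.190.78  path d0:-  best=no-route
  add 85.88.48.0/20 -> H6 at depth 20
  add 113.115.150.240/28 -> H1 at depth 28
  add 85.88.63.0/28 -> H3 at depth 28
  add 85.0.0.0/8 -> H6 at depth 8
  add 0.0.0.0/0 -> H1 at depth 0
  ? 113.115.144.0  path d0:H1→d1:-→d2:-→d3:-→d4:-→d5:-→d6:-→d7:-→d8:-→d9:-→d10:-→d11:-→d12:-→d13:-→d14:-→d15:-→d16:-→d17:-→d18:-→d19:-→d20:H2→d21:-  best=H2
  add 113.115.150.0/24 -> H3 at depth 24
  ? 85.0.225.107  path d0:H1→d1:-→d2:-→d3:-→d4:-→d5:-→d6:-→d7:-→d8:H6→d9:-  best=H6
  add 85.88.63.12/32 -> H4 at depth 32
  ? 85.88.48.2  path d0:H1→d1:-→d2:-→d3:-→d4:-→d5:-→d6:-→d7:-→d8:H6→d9:-→d10:-→d11:-→d12:-→d13:-→d14:-→d15:-→d16:-→d17:-→d18:-→d19:-→d20:H6  best=H6
  add 113.115.150.192/26 -> H6 at depth 26
  add 113.0.0.0/8 -> H5 at depth 8
  ? 113.115.150.241  path d0:H1→d1:-→d2:-→d3:-→d4:-→d5:-→d6:-→d7:-→d8:H5→d9:-→d10:-→d11:-→d12:-→d13:-→d14:-→d15:-→d16:-→d17:-→d18:-→d19:-→d20:H2→d21:-→d22:-→d23:-→d24:H3→d25:-→d26:H6→d27:-→d28:H1  best=H1

== LOOKUPS ==
["no-route","H2","H6","H6","H1"]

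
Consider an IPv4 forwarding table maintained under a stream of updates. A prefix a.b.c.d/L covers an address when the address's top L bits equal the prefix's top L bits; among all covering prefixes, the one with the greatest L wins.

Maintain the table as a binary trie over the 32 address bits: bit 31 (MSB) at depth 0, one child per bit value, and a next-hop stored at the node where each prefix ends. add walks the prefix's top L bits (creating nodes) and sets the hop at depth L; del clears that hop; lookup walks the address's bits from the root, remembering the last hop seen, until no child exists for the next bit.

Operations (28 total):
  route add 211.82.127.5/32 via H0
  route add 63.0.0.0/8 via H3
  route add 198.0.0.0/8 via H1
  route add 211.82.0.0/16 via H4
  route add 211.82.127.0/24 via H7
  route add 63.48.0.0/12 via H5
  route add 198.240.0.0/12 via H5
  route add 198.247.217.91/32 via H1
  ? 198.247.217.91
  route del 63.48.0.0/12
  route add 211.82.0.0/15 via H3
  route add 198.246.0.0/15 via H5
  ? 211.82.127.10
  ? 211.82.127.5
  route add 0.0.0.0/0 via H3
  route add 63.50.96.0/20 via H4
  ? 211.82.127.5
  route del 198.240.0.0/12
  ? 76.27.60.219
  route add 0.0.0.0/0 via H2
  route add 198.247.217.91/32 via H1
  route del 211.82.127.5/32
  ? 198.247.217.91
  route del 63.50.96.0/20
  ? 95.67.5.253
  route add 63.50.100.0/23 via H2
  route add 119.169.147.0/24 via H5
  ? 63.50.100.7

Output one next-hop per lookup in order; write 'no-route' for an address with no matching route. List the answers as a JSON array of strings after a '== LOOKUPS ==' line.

Apply in order:
  + 211.82.127.5/32 (H0) depth=32
  + 63.0.0.0/8 (H3) depth=8
  + 198.0.0.0/8 (H1) depth=8
  + 211.82.0.0/16 (H4) depth=16
  + 211.82.127.0/24 (H7) depth=24
  + 63.48.0.0/12 (H5) depth=12
  + 198.240.0.0/12 (H5) depth=12
  + 198.247.217.91/32 (H1) depth=32
  lookup 198.247.217.91: bits 11000110111101111101100101011011 walk d0:-→d1:-→d2:-→d3:-→d4:-→d5:-→d6:-→d7:-→d8:H1→d9:-→d10:-→d11:-→d12:H5→d13:-→d14:-→d15:-→d16:-→d17:-→d18:-→d19:-→d20:-→d21:-→d22:-→d23:-→d24:-→d25:-→d26:-→d27:-→d28:-→d29:-→d30:-→d31:-→d32:H1 -> H1
  del 63.48.0.0/12 (clear depth 12)
  + 211.82.0.0/15 (H3) depth=15
  + 198.246.0.0/15 (H5) depth=15
  lookup 211.82.127.10: bits 1101001101010010011111110000 walk d0:-→d1:-→d2:-→d3:-→d4:-→d5:-→d6:-→d7:-→d8:-→d9:-→d10:-→d11:-→d12:-→d13:-→d14:-→d15:H3→d16:H4→d17:-→d18:-→d19:-→d20:-→d21:-→d22:-→d23:-→d24:H7→d25:-→d26:-→d27:-→d28:- -> H7
  lookup 211.82.127.5: bits 11010011010100100111111100000101 walk d0:-→d1:-→d2:-→d3:-→d4:-→d5:-→d6:-→d7:-→d8:-→d9:-→d10:-→d11:-→d12:-→d13:-→d14:-→d15:H3→d16:H4→d17:-→d18:-→d19:-→d20:-→d21:-→d22:-→d23:-→d24:H7→d25:-→d26:-→d27:-→d28:-→d29:-→d30:-→d31:-→d32:H0 -> H0
  + 0.0.0.0/0 (H3) depth=0
  + 63.50.96.0/20 (H4) depth=20
  lookup 211.82.127.5: bits 11010011010100100111111100000101 walk d0:H3→d1:-→d2:-→d3:-→d4:-→d5:-→d6:-→d7:-→d8:-→d9:-→d10:-→d11:-→d12:-→d13:-→d14:-→d15:H3→d16:H4→d17:-→d18:-→d19:-→d20:-→d21:-→d22:-→d23:-→d24:H7→d25:-→d26:-→d27:-→d28:-→d29:-→d30:-→d31:-→d32:H0 -> H0
  del 198.240.0.0/12 (clear depth 12)
  lookup 76.27.60.219: bits 0 walk d0:H3→d1:- -> H3
  + 0.0.0.0/0 (H2) depth=0
  + 198.247.217.91/32 (H1) depth=32
  del 211.82.127.5/32 (clear depth 32)
  lookup 198.247.217.91: bits 11000110111101111101100101011011 walk d0:H2→d1:-→d2:-→d3:-→d4:-→d5:-→d6:-→d7:-→d8:H1→d9:-→d10:-→d11:-→d12:-→d13:-→d14:-→d15:H5→d16:-→d17:-→d18:-→d19:-→d20:-→d21:-→d22:-→d23:-→d24:-→d25:-→d26:-→d27:-→d28:-→d29:-→d30:-→d31:-→d32:H1 -> H1
  del 63.50.96.0/20 (clear depth 20)
  lookup 95.67.5.253: bits 0 walk d0:H2→d1:- -> H2
  + 63.50.100.0/23 (H2) depth=23
  + 119.169.147.0/24 (H5) depth=24
  lookup 63.50.100.7: bits 00111111001100100110010 walk d0:H2→d1:-→d2:-→d3:-→d4:-→d5:-→d6:-→d7:-→d8:H3→d9:-→d10:-→d11:-→d12:-→d13:-→d14:-→d15:-→d16:-→d17:-→d18:-→d19:-→d20:-→d21:-→d22:-→d23:H2 -> H2

== LOOKUPS ==
["H1","H7","H0","H0","H3","H1","H2","H2"]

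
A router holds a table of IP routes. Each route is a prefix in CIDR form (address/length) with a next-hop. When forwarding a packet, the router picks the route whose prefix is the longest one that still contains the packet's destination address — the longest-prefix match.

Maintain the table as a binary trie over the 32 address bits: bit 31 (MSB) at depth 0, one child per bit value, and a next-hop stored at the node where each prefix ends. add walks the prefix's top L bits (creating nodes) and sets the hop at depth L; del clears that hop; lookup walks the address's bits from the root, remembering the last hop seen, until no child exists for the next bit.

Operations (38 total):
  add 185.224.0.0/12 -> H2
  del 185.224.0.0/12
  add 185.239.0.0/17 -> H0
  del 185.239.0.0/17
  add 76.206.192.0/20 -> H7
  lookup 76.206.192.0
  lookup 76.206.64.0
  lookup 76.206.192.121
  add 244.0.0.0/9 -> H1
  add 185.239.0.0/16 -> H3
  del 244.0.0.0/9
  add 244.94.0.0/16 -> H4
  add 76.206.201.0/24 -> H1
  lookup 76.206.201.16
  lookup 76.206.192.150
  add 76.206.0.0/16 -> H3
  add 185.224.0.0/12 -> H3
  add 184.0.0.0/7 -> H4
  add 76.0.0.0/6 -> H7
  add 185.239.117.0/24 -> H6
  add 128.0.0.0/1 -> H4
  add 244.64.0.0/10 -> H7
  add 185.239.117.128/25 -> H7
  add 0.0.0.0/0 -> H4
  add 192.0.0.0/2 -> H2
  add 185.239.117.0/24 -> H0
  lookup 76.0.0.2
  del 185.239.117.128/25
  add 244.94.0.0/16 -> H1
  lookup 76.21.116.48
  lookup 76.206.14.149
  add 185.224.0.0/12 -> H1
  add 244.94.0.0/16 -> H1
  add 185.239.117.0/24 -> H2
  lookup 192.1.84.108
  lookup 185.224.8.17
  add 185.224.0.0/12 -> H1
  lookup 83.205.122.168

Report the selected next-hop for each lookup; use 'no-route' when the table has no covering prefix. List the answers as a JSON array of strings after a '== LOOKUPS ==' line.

Trace:
  + 185.224.0.0/12 (H2) depth=12
  del 185.224.0.0/12 (clear depth 12)
  + 185.239.0.0/17 (H0) depth=17
  del 185.239.0.0/17 (clear depth 17)
  + 76.206.192.0/20 (H7) depth=20
  lookup 76.206.192.0: bits 01001100110011101100 walk d0:-→d1:-→d2:-→d3:-→d4:-→d5:-→d6:-→d7:-→d8:-→d9:-→d10:-→d11:-→d12:-→d13:-→d14:-→d15:-→d16:-→d17:-→d18:-→d19:-→d20:H7 -> H7
  lookup 76.206.64.0: bits 0100110011001110 walk d0:-→d1:-→d2:-→d3:-→d4:-→d5:-→d6:-→d7:-→d8:-→d9:-→d10:-→d11:-→d12:-→d13:-→d14:-→d15:-→d16:- -> no-route
  lookup 76.206.192.121: bits 01001100110011101100 walk d0:-→d1:-→d2:-→d3:-→d4:-→d5:-→d6:-→d7:-→d8:-→d9:-→d10:-→d11:-→d12:-→d13:-→d14:-→d15:-→d16:-→d17:-→d18:-→d19:-→d20:H7 -> H7
  + 244.0.0.0/9 (H1) depth=9
  + 185.239.0.0/16 (H3) depth=16
  del 244.0.0.0/9 (clear depth 9)
  + 244.94.0.0/16 (H4) depth=16
  + 76.206.201.0/24 (H1) depth=24
  lookup 76.206.201.16: bits 010011001100111011001001 walk d0:-→d1:-→d2:-→d3:-→d4:-→d5:-→d6:-→d7:-→d8:-→d9:-→d10:-→d11:-→d12:-→d13:-→d14:-→d15:-→d16:-→d17:-→d18:-→d19:-→d20:H7→d21:-→d22:-→d23:-→d24:H1 -> H1
  lookup 76.206.192.150: bits 01001100110011101100 walk d0:-→d1:-→d2:-→d3:-→d4:-→d5:-→d6:-→d7:-→d8:-→d9:-→d10:-→d11:-→d12:-→d13:-→d14:-→d15:-→d16:-→d17:-→d18:-→d19:-→d20:H7 -> H7
  + 76.206.0.0/16 (H3) depth=16
  + 185.224.0.0/12 (H3) depth=12
  + 184.0.0.0/7 (H4) depth=7
  + 76.0.0.0/6 (H7) depth=6
  + 185.239.117.0/24 (H6) depth=24
  + 128.0.0.0/1 (H4) depth=1
  + 244.64.0.0/10 (H7) depth=10
  + 185.239.117.128/25 (H7) depth=25
  + 0.0.0.0/0 (H4) depth=0
  + 192.0.0.0/2 (H2) depth=2
  + 185.239.117.0/24 (H0) depth=24
  lookup 76.0.0.2: bits 01001100 walk d0:H4→d1:-→d2:-→d3:-→d4:-→d5:-→d6:H7→d7:-→d8:- -> H7
  del 185.239.117.128/25 (clear depth 25)
  + 244.94.0.0/16 (H1) depth=16
  lookup 76.21.116.48: bits 01001100 walk d0:H4→d1:-→d2:-→d3:-→d4:-→d5:-→d6:H7→d7:-→d8:- -> H7
  lookup 76.206.14.149: bits 0100110011001110 walk d0:H4→d1:-→d2:-→d3:-→d4:-→d5:-→d6:H7→d7:-→d8:-→d9:-→d10:-→d11:-→d12:-→d13:-→d14:-→d15:-→d16:H3 -> H3
  + 185.224.0.0/12 (H1) depth=12
  + 244.94.0.0/16 (H1) depth=16
  + 185.239.117.0/24 (H2) depth=24
  lookup 192.1.84.108: bits 11 walk d0:H4→d1:H4→d2:H2 -> H2
  lookup 185.224.8.17: bits 101110011110 walk d0:H4→d1:H4→d2:-→d3:-→d4:-→d5:-→d6:-→d7:H4→d8:-→d9:-→d10:-→d11:-→d12:H1 -> H1
  + 185.224.0.0/12 (H1) depth=12
  lookup 83.205.122.168: bits 010 walk d0:H4→d1:-→d2:-→d3:- -> H4

== LOOKUPS ==
["H7","no-route","H7","H1","H7","H7","H7","H3","H2","H1","H4"]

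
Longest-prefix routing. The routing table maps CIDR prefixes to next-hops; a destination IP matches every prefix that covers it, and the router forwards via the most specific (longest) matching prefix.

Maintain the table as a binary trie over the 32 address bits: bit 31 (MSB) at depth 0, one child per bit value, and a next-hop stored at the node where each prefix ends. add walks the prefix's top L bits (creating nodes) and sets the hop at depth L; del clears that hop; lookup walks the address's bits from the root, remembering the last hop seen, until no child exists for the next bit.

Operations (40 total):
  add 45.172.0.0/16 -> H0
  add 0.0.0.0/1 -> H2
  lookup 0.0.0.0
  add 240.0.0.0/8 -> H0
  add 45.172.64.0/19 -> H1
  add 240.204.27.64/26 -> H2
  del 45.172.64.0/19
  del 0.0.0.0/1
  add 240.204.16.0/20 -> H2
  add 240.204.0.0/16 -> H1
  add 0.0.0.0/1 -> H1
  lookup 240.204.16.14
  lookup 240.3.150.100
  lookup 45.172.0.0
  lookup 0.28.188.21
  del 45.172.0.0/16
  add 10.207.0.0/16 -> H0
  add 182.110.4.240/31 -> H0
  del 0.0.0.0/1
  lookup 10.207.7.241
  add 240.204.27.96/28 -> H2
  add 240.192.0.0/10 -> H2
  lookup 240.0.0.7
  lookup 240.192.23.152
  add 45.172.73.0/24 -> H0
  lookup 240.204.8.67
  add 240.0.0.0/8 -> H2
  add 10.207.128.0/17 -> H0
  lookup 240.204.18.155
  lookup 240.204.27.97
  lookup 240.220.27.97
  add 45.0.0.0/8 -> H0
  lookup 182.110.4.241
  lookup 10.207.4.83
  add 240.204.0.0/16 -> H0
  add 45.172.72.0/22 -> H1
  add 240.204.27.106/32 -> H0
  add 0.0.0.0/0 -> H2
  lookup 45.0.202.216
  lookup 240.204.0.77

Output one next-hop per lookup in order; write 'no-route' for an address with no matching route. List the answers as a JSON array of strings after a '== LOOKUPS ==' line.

Process each operation:
  add 45.172.0.0/16 -> H0 at depth 16
  add 0.0.0.0/1 -> H2 at depth 1
  Q 0.0.0.0: descend 00 ; hops seen [H2] ; pick H2
  add 240.0.0.0/8 -> H0 at depth 8
  add 45.172.64.0/19 -> H1 at depth 19
  add 240.204.27.64/26 -> H2 at depth 26
  - 45.172.64.0/19 clear@19
  - 0.0.0.0/1 clear@1
  add 240.204.16.0/20 -> H2 at depth 20
  add 240.204.0.0/16 -> H1 at depth 16
  add 0.0.0.0/1 -> H1 at depth 1
  Q 240.204.16.14: descend 11110000110011000001 ; hops seen [H0,H1,H2] ; pick H2
  Q 240.3.150.100: descend 11110000 ; hops seen [H0] ; pick H0
  Q 45.172.0.0: descend 00101101101011000 ; hops seen [H1,H0] ; pick H0
  Q 0.28.188.21: descend 00 ; hops seen [H1] ; pick H1
  - 45.172.0.0/16 clear@16
  add 10.207.0.0/16 -> H0 at depth 16
  add 182.110.4.240/31 -> H0 at depth 31
  - 0.0.0.0/1 clear@1
  Q 10.207.7.241: descend 0000101011001111 ; hops seen [H0] ; pick H0
  add 240.204.27.96/28 -> H2 at depth 28
  add 240.192.0.0/10 -> H2 at depth 10
  Q 240.0.0.7: descend 11110000 ; hops seen [H0] ; pick H0
  Q 240.192.23.152: descend 111100001100 ; hops seen [H0,H2] ; pick H2
  add 45.172.73.0/24 -> H0 at depth 24
  Q 240.204.8.67: descend 1111000011001100000 ; hops seen [H0,H2,H1] ; pick H1
  add 240.0.0.0/8 -> H2 at depth 8
  add 10.207.128.0/17 -> H0 at depth 17
  Q 240.204.18.155: descend 11110000110011000001 ; hops seen [H2,H2,H1,H2] ; pick H2
  Q 240.204.27.97: descend 1111000011001100000110110110 ; hops seen [H2,H2,H1,H2,H2,H2] ; pick H2
  Q 240.220.27.97: descend 11110000110 ; hops seen [H2,H2] ; pick H2
  add 45.0.0.0/8 -> H0 at depth 8
  Q 182.110.4.241: descend 1011011001101110000001001111000 ; hops seen [H0] ; pick H0
  Q 10.207.4.83: descend 0000101011001111 ; hops seen [H0] ; pick H0
  add 240.204.0.0/16 -> H0 at depth 16
  add 45.172.72.0/22 -> H1 at depth 22
  add 240.204.27.106/32 -> H0 at depth 32
  add 0.0.0.0/0 -> H2 at depth 0
  Q 45.0.202.216: descend 00101101 ; hops seen [H2,H0] ; pick H0
  Q 240.204.0.77: descend 1111000011001100000 ; hops seen [H2,H2,H2,H0] ; pick H0

== LOOKUPS ==
["H2","H2","H0","H0","H1","H0","H0","H2","H1","H2","H2","H2","H0","H0","H0","H0"]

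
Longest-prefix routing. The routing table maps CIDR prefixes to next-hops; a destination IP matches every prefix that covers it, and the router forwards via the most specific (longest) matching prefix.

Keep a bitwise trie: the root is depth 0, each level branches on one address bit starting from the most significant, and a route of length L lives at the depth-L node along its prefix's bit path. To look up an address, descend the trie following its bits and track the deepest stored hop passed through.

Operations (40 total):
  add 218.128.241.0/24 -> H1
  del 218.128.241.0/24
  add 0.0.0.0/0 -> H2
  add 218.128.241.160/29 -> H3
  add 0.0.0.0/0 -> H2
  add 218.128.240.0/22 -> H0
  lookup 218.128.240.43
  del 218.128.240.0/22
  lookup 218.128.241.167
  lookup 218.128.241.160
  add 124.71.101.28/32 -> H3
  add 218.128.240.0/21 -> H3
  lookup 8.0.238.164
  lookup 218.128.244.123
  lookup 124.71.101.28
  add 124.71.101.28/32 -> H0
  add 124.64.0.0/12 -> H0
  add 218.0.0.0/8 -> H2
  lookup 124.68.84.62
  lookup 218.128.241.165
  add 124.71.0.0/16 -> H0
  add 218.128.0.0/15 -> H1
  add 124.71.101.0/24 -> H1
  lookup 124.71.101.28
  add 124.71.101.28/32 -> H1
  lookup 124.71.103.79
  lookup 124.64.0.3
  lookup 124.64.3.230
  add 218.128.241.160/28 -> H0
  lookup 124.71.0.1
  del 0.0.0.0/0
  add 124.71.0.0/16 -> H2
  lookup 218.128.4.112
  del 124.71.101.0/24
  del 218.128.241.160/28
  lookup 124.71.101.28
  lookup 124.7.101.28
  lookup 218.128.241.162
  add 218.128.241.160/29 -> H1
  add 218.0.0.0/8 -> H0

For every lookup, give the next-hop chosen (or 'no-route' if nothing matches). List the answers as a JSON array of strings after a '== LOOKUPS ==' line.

Trace:
  + 218.128.241.0/24 (H1) depth=24
  del 218.128.241.0/24 (clear depth 24)
  + 0.0.0.0/0 (H2) depth=0
  + 218.128.241.160/29 (H3) depth=29
  + 0.0.0.0/0 (H2) depth=0
  + 218.128.240.0/22 (H0) depth=22
  Q 218.128.240.43: descend 11011010100000001111000 ; hops seen [H2,H0] ; pick H0
  del 218.128.240.0/22 (clear depth 22)
  Q 218.128.241.167: descend 11011010100000001111000110100 ; hops seen [H2,H3] ; pick H3
  Q 218.128.241.160: descend 11011010100000001111000110100 ; hops seen [H2,H3] ; pick H3
  + 124.71.101.28/32 (H3) depth=32
  + 218.128.240.0/21 (H3) depth=21
  Q 8.0.238.164: descend 0 ; hops seen [H2] ; pick H2
  Q 218.128.244.123: descend 110110101000000011110 ; hops seen [H2,H3] ; pick H3
  Q 124.71.101.28: descend 01111100010001110110010100011100 ; hops seen [H2,H3] ; pick H3
  + 124.71.101.28/32 (H0) depth=32
  + 124.64.0.0/12 (H0) depth=12
  + 218.0.0.0/8 (H2) depth=8
  Q 124.68.84.62: descend 01111100010001 ; hops seen [H2,H0] ; pick H0
  Q 218.128.241.165: descend 11011010100000001111000110100 ; hops seen [H2,H2,H3,H3] ; pick H3
  + 124.71.0.0/16 (H0) depth=16
  + 218.128.0.0/15 (H1) depth=15
  + 124.71.101.0/24 (H1) depth=24
  Q 124.71.101.28: descend 01111100010001110110010100011100 ; hops seen [H2,H0,H0,H1,H0] ; pick H0
  + 124.71.101.28/32 (H1) depth=32
  Q 124.71.103.79: descend 0111110001000111011001 ; hops seen [H2,H0,H0] ; pick H0
  Q 124.64.0.3: descend 0111110001000 ; hops seen [H2,H0] ; pick H0
  Q 124.64.3.230: descend 0111110001000 ; hops seen [H2,H0] ; pick H0
  + 218.128.241.160/28 (H0) depth=28
  Q 124.71.0.1: descend 01111100010001110 ; hops seen [H2,H0,H0] ; pick H0
  del 0.0.0.0/0 (clear depth 0)
  + 124.71.0.0/16 (H2) depth=16
  Q 218.128.4.112: descend 1101101010000000 ; hops seen [H2,H1] ; pick H1
  del 124.71.101.0/24 (clear depth 24)
  del 218.128.241.160/28 (clear depth 28)
  Q 124.71.101.28: descend 01111100010001110110010100011100 ; hops seen [H0,H2,H1] ; pick H1
  Q 124.7.101.28: descend 011111000 ; hops seen [∅] ; pick no-route
  Q 218.128.241.162: descend 11011010100000001111000110100 ; hops seen [H2,H1,H3,H3] ; pick H3
  + 218.128.241.160/29 (H1) depth=29
  + 218.0.0.0/8 (H0) depth=8

== LOOKUPS ==
["H0","H3","H3","H2","H3","H3","H0","H3","H0","H0","H0","H0","H0","H1","H1","no-route","H3"]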